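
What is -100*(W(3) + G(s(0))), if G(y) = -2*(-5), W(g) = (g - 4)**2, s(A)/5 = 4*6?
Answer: -1100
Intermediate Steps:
s(A) = 120 (s(A) = 5*(4*6) = 5*24 = 120)
W(g) = (-4 + g)**2
G(y) = 10
-100*(W(3) + G(s(0))) = -100*((-4 + 3)**2 + 10) = -100*((-1)**2 + 10) = -100*(1 + 10) = -100*11 = -1100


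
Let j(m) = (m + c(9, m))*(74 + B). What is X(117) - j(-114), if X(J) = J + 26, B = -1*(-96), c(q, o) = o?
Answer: 38903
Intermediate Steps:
B = 96
X(J) = 26 + J
j(m) = 340*m (j(m) = (m + m)*(74 + 96) = (2*m)*170 = 340*m)
X(117) - j(-114) = (26 + 117) - 340*(-114) = 143 - 1*(-38760) = 143 + 38760 = 38903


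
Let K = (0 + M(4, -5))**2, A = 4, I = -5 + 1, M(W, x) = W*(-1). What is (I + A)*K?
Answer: 0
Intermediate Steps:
M(W, x) = -W
I = -4
K = 16 (K = (0 - 1*4)**2 = (0 - 4)**2 = (-4)**2 = 16)
(I + A)*K = (-4 + 4)*16 = 0*16 = 0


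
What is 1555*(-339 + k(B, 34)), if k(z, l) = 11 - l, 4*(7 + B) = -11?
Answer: -562910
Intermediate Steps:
B = -39/4 (B = -7 + (¼)*(-11) = -7 - 11/4 = -39/4 ≈ -9.7500)
1555*(-339 + k(B, 34)) = 1555*(-339 + (11 - 1*34)) = 1555*(-339 + (11 - 34)) = 1555*(-339 - 23) = 1555*(-362) = -562910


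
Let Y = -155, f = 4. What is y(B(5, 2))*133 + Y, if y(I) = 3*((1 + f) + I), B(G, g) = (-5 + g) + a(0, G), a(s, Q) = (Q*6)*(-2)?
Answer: -23297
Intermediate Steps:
a(s, Q) = -12*Q (a(s, Q) = (6*Q)*(-2) = -12*Q)
B(G, g) = -5 + g - 12*G (B(G, g) = (-5 + g) - 12*G = -5 + g - 12*G)
y(I) = 15 + 3*I (y(I) = 3*((1 + 4) + I) = 3*(5 + I) = 15 + 3*I)
y(B(5, 2))*133 + Y = (15 + 3*(-5 + 2 - 12*5))*133 - 155 = (15 + 3*(-5 + 2 - 60))*133 - 155 = (15 + 3*(-63))*133 - 155 = (15 - 189)*133 - 155 = -174*133 - 155 = -23142 - 155 = -23297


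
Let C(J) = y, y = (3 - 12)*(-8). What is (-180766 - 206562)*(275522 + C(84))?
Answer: -106745272832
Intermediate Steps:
y = 72 (y = -9*(-8) = 72)
C(J) = 72
(-180766 - 206562)*(275522 + C(84)) = (-180766 - 206562)*(275522 + 72) = -387328*275594 = -106745272832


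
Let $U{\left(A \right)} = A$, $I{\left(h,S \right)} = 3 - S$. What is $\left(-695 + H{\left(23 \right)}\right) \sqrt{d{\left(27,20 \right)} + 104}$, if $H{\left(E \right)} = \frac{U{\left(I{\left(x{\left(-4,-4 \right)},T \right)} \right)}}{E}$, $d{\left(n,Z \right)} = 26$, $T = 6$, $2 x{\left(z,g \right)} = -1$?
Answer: $- \frac{15988 \sqrt{130}}{23} \approx -7925.7$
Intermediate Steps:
$x{\left(z,g \right)} = - \frac{1}{2}$ ($x{\left(z,g \right)} = \frac{1}{2} \left(-1\right) = - \frac{1}{2}$)
$H{\left(E \right)} = - \frac{3}{E}$ ($H{\left(E \right)} = \frac{3 - 6}{E} = - \frac{3}{E}$)
$\left(-695 + H{\left(23 \right)}\right) \sqrt{d{\left(27,20 \right)} + 104} = \left(-695 - \frac{3}{23}\right) \sqrt{26 + 104} = \left(-695 - \frac{3}{23}\right) \sqrt{130} = - \frac{15988 \sqrt{130}}{23}$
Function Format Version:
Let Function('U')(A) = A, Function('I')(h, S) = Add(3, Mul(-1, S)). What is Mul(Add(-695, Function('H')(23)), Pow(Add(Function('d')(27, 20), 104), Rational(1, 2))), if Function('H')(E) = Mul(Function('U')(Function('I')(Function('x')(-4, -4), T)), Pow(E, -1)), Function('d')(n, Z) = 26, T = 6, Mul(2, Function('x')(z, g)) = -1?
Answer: Mul(Rational(-15988, 23), Pow(130, Rational(1, 2))) ≈ -7925.7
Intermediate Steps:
Function('x')(z, g) = Rational(-1, 2) (Function('x')(z, g) = Mul(Rational(1, 2), -1) = Rational(-1, 2))
Function('H')(E) = Mul(-3, Pow(E, -1)) (Function('H')(E) = Mul(Add(3, Mul(-1, 6)), Pow(E, -1)) = Mul(Add(3, -6), Pow(E, -1)) = Mul(-3, Pow(E, -1)))
Mul(Add(-695, Function('H')(23)), Pow(Add(Function('d')(27, 20), 104), Rational(1, 2))) = Mul(Add(-695, Mul(-3, Pow(23, -1))), Pow(Add(26, 104), Rational(1, 2))) = Mul(Add(-695, Mul(-3, Rational(1, 23))), Pow(130, Rational(1, 2))) = Mul(Add(-695, Rational(-3, 23)), Pow(130, Rational(1, 2))) = Mul(Rational(-15988, 23), Pow(130, Rational(1, 2)))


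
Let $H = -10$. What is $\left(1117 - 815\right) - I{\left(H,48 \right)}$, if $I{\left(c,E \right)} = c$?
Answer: $312$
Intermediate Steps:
$\left(1117 - 815\right) - I{\left(H,48 \right)} = \left(1117 - 815\right) - -10 = 302 + 10 = 312$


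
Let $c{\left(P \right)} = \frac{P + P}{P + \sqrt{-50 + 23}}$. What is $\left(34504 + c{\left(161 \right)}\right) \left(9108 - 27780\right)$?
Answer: $\frac{112032 \left(- 17252 \sqrt{3} + 925911 i\right)}{- 161 i + 3 \sqrt{3}} \approx -6.443 \cdot 10^{8} + 1204.0 i$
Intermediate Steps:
$c{\left(P \right)} = \frac{2 P}{P + 3 i \sqrt{3}}$ ($c{\left(P \right)} = \frac{2 P}{P + \sqrt{-27}} = \frac{2 P}{P + 3 i \sqrt{3}}$)
$\left(34504 + c{\left(161 \right)}\right) \left(9108 - 27780\right) = \left(34504 + 2 \cdot 161 \frac{1}{161 + 3 i \sqrt{3}}\right) \left(9108 - 27780\right) = \left(34504 + \frac{322}{161 + 3 i \sqrt{3}}\right) \left(-18672\right) = -644258688 - \frac{6012384}{161 + 3 i \sqrt{3}}$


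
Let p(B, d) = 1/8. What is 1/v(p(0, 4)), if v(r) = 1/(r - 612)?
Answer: -4895/8 ≈ -611.88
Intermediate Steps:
p(B, d) = ⅛
v(r) = 1/(-612 + r)
1/v(p(0, 4)) = 1/(1/(-612 + ⅛)) = 1/(1/(-4895/8)) = 1/(-8/4895) = -4895/8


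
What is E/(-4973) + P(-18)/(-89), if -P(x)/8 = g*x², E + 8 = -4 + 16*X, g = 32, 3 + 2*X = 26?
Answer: 412465204/442597 ≈ 931.92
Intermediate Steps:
X = 23/2 (X = -3/2 + (½)*26 = -3/2 + 13 = 23/2 ≈ 11.500)
E = 172 (E = -8 + (-4 + 16*(23/2)) = -8 + (-4 + 184) = -8 + 180 = 172)
P(x) = -256*x²
E/(-4973) + P(-18)/(-89) = 172/(-4973) - 256*(-18)²/(-89) = 172*(-1/4973) - 256*324*(-1/89) = -172/4973 - 82944*(-1/89) = -172/4973 + 82944/89 = 412465204/442597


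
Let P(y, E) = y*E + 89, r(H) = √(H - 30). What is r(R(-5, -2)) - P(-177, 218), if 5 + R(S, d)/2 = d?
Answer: 38497 + 2*I*√11 ≈ 38497.0 + 6.6332*I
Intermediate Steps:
R(S, d) = -10 + 2*d
r(H) = √(-30 + H)
P(y, E) = 89 + E*y (P(y, E) = E*y + 89 = 89 + E*y)
r(R(-5, -2)) - P(-177, 218) = √(-30 + (-10 + 2*(-2))) - (89 + 218*(-177)) = √(-30 + (-10 - 4)) - (89 - 38586) = √(-30 - 14) - 1*(-38497) = √(-44) + 38497 = 2*I*√11 + 38497 = 38497 + 2*I*√11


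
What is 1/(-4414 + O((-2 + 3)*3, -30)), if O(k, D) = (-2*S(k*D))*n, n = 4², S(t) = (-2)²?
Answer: -1/4542 ≈ -0.00022017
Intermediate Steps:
S(t) = 4
n = 16
O(k, D) = -128 (O(k, D) = -2*4*16 = -8*16 = -128)
1/(-4414 + O((-2 + 3)*3, -30)) = 1/(-4414 - 128) = 1/(-4542) = -1/4542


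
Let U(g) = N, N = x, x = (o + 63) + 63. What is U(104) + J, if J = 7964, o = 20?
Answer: 8110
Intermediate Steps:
x = 146 (x = (20 + 63) + 63 = 83 + 63 = 146)
N = 146
U(g) = 146
U(104) + J = 146 + 7964 = 8110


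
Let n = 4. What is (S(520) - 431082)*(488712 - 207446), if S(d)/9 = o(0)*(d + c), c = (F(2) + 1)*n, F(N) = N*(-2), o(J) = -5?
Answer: -127678450572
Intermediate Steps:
F(N) = -2*N
c = -12 (c = (-2*2 + 1)*4 = (-4 + 1)*4 = -3*4 = -12)
S(d) = 540 - 45*d (S(d) = 9*(-5*(d - 12)) = 9*(-5*(-12 + d)) = 9*(60 - 5*d) = 540 - 45*d)
(S(520) - 431082)*(488712 - 207446) = ((540 - 45*520) - 431082)*(488712 - 207446) = ((540 - 23400) - 431082)*281266 = (-22860 - 431082)*281266 = -453942*281266 = -127678450572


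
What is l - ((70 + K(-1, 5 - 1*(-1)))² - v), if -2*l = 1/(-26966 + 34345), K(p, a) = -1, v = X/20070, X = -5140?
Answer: -141025103485/29619306 ≈ -4761.3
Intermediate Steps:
v = -514/2007 (v = -5140/20070 = -5140*1/20070 = -514/2007 ≈ -0.25610)
l = -1/14758 (l = -1/(2*(-26966 + 34345)) = -½/7379 = -½*1/7379 = -1/14758 ≈ -6.7760e-5)
l - ((70 + K(-1, 5 - 1*(-1)))² - v) = -1/14758 - ((70 - 1)² - 1*(-514/2007)) = -1/14758 - (69² + 514/2007) = -1/14758 - (4761 + 514/2007) = -1/14758 - 1*9555841/2007 = -1/14758 - 9555841/2007 = -141025103485/29619306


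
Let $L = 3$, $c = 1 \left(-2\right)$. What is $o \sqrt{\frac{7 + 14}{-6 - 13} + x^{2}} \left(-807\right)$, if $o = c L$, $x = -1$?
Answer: $\frac{4842 i \sqrt{38}}{19} \approx 1571.0 i$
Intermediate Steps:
$c = -2$
$o = -6$ ($o = \left(-2\right) 3 = -6$)
$o \sqrt{\frac{7 + 14}{-6 - 13} + x^{2}} \left(-807\right) = - 6 \sqrt{\frac{7 + 14}{-6 - 13} + \left(-1\right)^{2}} \left(-807\right) = - 6 \sqrt{\frac{21}{-19} + 1} \left(-807\right) = - 6 \sqrt{21 \left(- \frac{1}{19}\right) + 1} \left(-807\right) = - 6 \sqrt{- \frac{21}{19} + 1} \left(-807\right) = - 6 \sqrt{- \frac{2}{19}} \left(-807\right) = - 6 \frac{i \sqrt{38}}{19} \left(-807\right) = - 6 \left(- \frac{807 i \sqrt{38}}{19}\right) = \frac{4842 i \sqrt{38}}{19}$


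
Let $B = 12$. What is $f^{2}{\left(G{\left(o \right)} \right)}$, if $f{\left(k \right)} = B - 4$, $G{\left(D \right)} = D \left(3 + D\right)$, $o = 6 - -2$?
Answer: $64$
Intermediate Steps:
$o = 8$ ($o = 6 + 2 = 8$)
$f{\left(k \right)} = 8$ ($f{\left(k \right)} = 12 - 4 = 8$)
$f^{2}{\left(G{\left(o \right)} \right)} = 8^{2} = 64$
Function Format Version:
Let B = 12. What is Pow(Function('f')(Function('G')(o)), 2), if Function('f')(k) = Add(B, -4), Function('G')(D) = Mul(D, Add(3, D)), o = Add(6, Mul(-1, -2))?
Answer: 64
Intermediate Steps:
o = 8 (o = Add(6, 2) = 8)
Function('f')(k) = 8 (Function('f')(k) = Add(12, -4) = 8)
Pow(Function('f')(Function('G')(o)), 2) = Pow(8, 2) = 64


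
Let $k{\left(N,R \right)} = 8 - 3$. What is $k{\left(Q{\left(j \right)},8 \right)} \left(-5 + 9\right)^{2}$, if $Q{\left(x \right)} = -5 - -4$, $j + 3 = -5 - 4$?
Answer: $80$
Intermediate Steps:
$j = -12$ ($j = -3 - 9 = -12$)
$Q{\left(x \right)} = -1$ ($Q{\left(x \right)} = -5 + 4 = -1$)
$k{\left(N,R \right)} = 5$ ($k{\left(N,R \right)} = 8 - 3 = 5$)
$k{\left(Q{\left(j \right)},8 \right)} \left(-5 + 9\right)^{2} = 5 \left(-5 + 9\right)^{2} = 5 \cdot 4^{2} = 5 \cdot 16 = 80$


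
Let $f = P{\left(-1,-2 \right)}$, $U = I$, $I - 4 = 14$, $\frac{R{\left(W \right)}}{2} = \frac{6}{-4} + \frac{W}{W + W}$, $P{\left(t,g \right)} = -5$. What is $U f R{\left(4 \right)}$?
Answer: $180$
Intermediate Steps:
$R{\left(W \right)} = -2$ ($R{\left(W \right)} = 2 \left(\frac{6}{-4} + \frac{W}{W + W}\right) = 2 \left(6 \left(- \frac{1}{4}\right) + \frac{W}{2 W}\right) = 2 \left(- \frac{3}{2} + W \frac{1}{2 W}\right) = 2 \left(- \frac{3}{2} + \frac{1}{2}\right) = 2 \left(-1\right) = -2$)
$I = 18$ ($I = 4 + 14 = 18$)
$U = 18$
$f = -5$
$U f R{\left(4 \right)} = 18 \left(-5\right) \left(-2\right) = \left(-90\right) \left(-2\right) = 180$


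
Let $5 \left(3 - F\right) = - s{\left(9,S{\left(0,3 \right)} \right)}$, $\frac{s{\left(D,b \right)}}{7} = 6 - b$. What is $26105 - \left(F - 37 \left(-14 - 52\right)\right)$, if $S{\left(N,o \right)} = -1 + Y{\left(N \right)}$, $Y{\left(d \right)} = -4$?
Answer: $\frac{118223}{5} \approx 23645.0$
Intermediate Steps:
$S{\left(N,o \right)} = -5$ ($S{\left(N,o \right)} = -1 - 4 = -5$)
$s{\left(D,b \right)} = 42 - 7 b$ ($s{\left(D,b \right)} = 7 \left(6 - b\right) = 42 - 7 b$)
$F = \frac{92}{5}$ ($F = 3 - \frac{\left(-1\right) \left(42 - -35\right)}{5} = 3 - \frac{\left(-1\right) \left(42 + 35\right)}{5} = 3 - \frac{\left(-1\right) 77}{5} = 3 - - \frac{77}{5} = 3 + \frac{77}{5} = \frac{92}{5} \approx 18.4$)
$26105 - \left(F - 37 \left(-14 - 52\right)\right) = 26105 - \left(\frac{92}{5} - 37 \left(-14 - 52\right)\right) = 26105 - \left(\frac{92}{5} - -2442\right) = 26105 - \left(\frac{92}{5} + 2442\right) = 26105 - \frac{12302}{5} = \frac{118223}{5}$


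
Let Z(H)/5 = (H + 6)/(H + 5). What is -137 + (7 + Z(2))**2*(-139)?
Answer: -1107732/49 ≈ -22607.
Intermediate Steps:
Z(H) = 5*(6 + H)/(5 + H) (Z(H) = 5*((H + 6)/(H + 5)) = 5*((6 + H)/(5 + H)) = 5*(6 + H)/(5 + H))
-137 + (7 + Z(2))**2*(-139) = -137 + (7 + 5*(6 + 2)/(5 + 2))**2*(-139) = -137 + (7 + 5*8/7)**2*(-139) = -137 + (7 + 5*(1/7)*8)**2*(-139) = -137 + (7 + 40/7)**2*(-139) = -137 + (89/7)**2*(-139) = -137 + (7921/49)*(-139) = -137 - 1101019/49 = -1107732/49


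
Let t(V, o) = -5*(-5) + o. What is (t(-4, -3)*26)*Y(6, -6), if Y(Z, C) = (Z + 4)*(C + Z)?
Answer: 0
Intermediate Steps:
Y(Z, C) = (4 + Z)*(C + Z)
t(V, o) = 25 + o
(t(-4, -3)*26)*Y(6, -6) = ((25 - 3)*26)*(6² + 4*(-6) + 4*6 - 6*6) = (22*26)*(36 - 24 + 24 - 36) = 572*0 = 0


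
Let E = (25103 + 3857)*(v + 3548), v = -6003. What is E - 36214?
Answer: -71133014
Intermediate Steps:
E = -71096800 (E = (25103 + 3857)*(-6003 + 3548) = 28960*(-2455) = -71096800)
E - 36214 = -71096800 - 36214 = -71133014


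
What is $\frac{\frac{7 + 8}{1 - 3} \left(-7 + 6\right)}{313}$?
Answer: $\frac{15}{626} \approx 0.023962$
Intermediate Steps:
$\frac{\frac{7 + 8}{1 - 3} \left(-7 + 6\right)}{313} = \frac{15}{-2} \left(-1\right) \frac{1}{313} = 15 \left(- \frac{1}{2}\right) \left(-1\right) \frac{1}{313} = \left(- \frac{15}{2}\right) \left(-1\right) \frac{1}{313} = \frac{15}{2} \cdot \frac{1}{313} = \frac{15}{626}$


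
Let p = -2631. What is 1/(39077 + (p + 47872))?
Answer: 1/84318 ≈ 1.1860e-5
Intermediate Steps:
1/(39077 + (p + 47872)) = 1/(39077 + (-2631 + 47872)) = 1/(39077 + 45241) = 1/84318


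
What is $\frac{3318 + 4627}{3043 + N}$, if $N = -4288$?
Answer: $- \frac{1589}{249} \approx -6.3815$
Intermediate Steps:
$\frac{3318 + 4627}{3043 + N} = \frac{3318 + 4627}{3043 - 4288} = \frac{7945}{-1245} = 7945 \left(- \frac{1}{1245}\right) = - \frac{1589}{249}$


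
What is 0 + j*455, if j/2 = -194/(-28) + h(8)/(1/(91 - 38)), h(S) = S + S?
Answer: 777985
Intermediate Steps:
h(S) = 2*S
j = 11969/7 (j = 2*(-194/(-28) + (2*8)/(1/(91 - 38))) = 2*(-194*(-1/28) + 16/(1/53)) = 2*(97/14 + 16/(1/53)) = 2*(97/14 + 16*53) = 2*(97/14 + 848) = 2*(11969/14) = 11969/7 ≈ 1709.9)
0 + j*455 = 0 + (11969/7)*455 = 0 + 777985 = 777985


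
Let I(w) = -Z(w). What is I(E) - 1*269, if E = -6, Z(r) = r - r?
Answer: -269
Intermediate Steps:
Z(r) = 0
I(w) = 0 (I(w) = -1*0 = 0)
I(E) - 1*269 = 0 - 1*269 = 0 - 269 = -269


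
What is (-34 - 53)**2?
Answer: 7569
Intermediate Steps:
(-34 - 53)**2 = (-87)**2 = 7569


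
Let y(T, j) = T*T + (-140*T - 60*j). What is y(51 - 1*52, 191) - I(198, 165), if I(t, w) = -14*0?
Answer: -11319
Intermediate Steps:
I(t, w) = 0
y(T, j) = T² - 140*T - 60*j (y(T, j) = T² + (-140*T - 60*j) = T² - 140*T - 60*j)
y(51 - 1*52, 191) - I(198, 165) = ((51 - 1*52)² - 140*(51 - 1*52) - 60*191) - 1*0 = ((51 - 52)² - 140*(51 - 52) - 11460) + 0 = ((-1)² - 140*(-1) - 11460) + 0 = (1 + 140 - 11460) + 0 = -11319 + 0 = -11319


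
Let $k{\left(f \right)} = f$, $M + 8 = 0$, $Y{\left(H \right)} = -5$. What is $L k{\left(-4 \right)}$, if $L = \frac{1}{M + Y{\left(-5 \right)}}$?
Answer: $\frac{4}{13} \approx 0.30769$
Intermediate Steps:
$M = -8$ ($M = -8 + 0 = -8$)
$L = - \frac{1}{13}$ ($L = \frac{1}{-8 - 5} = \frac{1}{-13} = - \frac{1}{13} \approx -0.076923$)
$L k{\left(-4 \right)} = \left(- \frac{1}{13}\right) \left(-4\right) = \frac{4}{13}$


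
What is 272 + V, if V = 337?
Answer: 609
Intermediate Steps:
272 + V = 272 + 337 = 609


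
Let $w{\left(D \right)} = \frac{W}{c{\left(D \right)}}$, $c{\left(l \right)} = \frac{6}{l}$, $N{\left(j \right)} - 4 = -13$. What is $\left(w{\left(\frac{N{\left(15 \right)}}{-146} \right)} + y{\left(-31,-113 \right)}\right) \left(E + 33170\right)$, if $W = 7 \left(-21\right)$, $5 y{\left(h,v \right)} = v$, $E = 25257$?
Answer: $- \frac{2056688827}{1460} \approx -1.4087 \cdot 10^{6}$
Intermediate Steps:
$N{\left(j \right)} = -9$ ($N{\left(j \right)} = 4 - 13 = -9$)
$y{\left(h,v \right)} = \frac{v}{5}$
$W = -147$
$w{\left(D \right)} = - \frac{49 D}{2}$ ($w{\left(D \right)} = - \frac{147}{6 \frac{1}{D}} = - 147 \frac{D}{6} = - \frac{49 D}{2}$)
$\left(w{\left(\frac{N{\left(15 \right)}}{-146} \right)} + y{\left(-31,-113 \right)}\right) \left(E + 33170\right) = \left(- \frac{49 \left(- \frac{9}{-146}\right)}{2} + \frac{1}{5} \left(-113\right)\right) \left(25257 + 33170\right) = \left(- \frac{49 \left(\left(-9\right) \left(- \frac{1}{146}\right)\right)}{2} - \frac{113}{5}\right) 58427 = \left(\left(- \frac{49}{2}\right) \frac{9}{146} - \frac{113}{5}\right) 58427 = \left(- \frac{441}{292} - \frac{113}{5}\right) 58427 = \left(- \frac{35201}{1460}\right) 58427 = - \frac{2056688827}{1460}$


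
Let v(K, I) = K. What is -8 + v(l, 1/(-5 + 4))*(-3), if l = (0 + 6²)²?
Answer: -3896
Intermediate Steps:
l = 1296 (l = (0 + 36)² = 36² = 1296)
-8 + v(l, 1/(-5 + 4))*(-3) = -8 + 1296*(-3) = -8 - 3888 = -3896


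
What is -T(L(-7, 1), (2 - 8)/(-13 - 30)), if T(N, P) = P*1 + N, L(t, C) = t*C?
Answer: 295/43 ≈ 6.8605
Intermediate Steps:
L(t, C) = C*t
T(N, P) = N + P (T(N, P) = P + N = N + P)
-T(L(-7, 1), (2 - 8)/(-13 - 30)) = -(1*(-7) + (2 - 8)/(-13 - 30)) = -(-7 - 6/(-43)) = -(-7 - 6*(-1/43)) = -(-7 + 6/43) = -1*(-295/43) = 295/43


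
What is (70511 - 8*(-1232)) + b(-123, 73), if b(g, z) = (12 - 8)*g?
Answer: 79875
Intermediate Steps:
b(g, z) = 4*g
(70511 - 8*(-1232)) + b(-123, 73) = (70511 - 8*(-1232)) + 4*(-123) = (70511 + 9856) - 492 = 80367 - 492 = 79875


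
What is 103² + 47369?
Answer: 57978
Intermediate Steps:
103² + 47369 = 10609 + 47369 = 57978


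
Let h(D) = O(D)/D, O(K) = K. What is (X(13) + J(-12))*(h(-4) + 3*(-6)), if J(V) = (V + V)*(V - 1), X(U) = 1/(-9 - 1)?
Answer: -53023/10 ≈ -5302.3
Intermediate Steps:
X(U) = -1/10 (X(U) = 1/(-10) = -1/10)
h(D) = 1 (h(D) = D/D = 1)
J(V) = 2*V*(-1 + V) (J(V) = (2*V)*(-1 + V) = 2*V*(-1 + V))
(X(13) + J(-12))*(h(-4) + 3*(-6)) = (-1/10 + 2*(-12)*(-1 - 12))*(1 + 3*(-6)) = (-1/10 + 2*(-12)*(-13))*(1 - 18) = (-1/10 + 312)*(-17) = (3119/10)*(-17) = -53023/10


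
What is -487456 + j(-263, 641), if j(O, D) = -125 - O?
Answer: -487318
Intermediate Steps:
-487456 + j(-263, 641) = -487456 + (-125 - 1*(-263)) = -487456 + (-125 + 263) = -487456 + 138 = -487318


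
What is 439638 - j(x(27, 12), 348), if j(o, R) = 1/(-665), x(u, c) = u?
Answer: 292359271/665 ≈ 4.3964e+5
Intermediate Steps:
j(o, R) = -1/665
439638 - j(x(27, 12), 348) = 439638 - 1*(-1/665) = 439638 + 1/665 = 292359271/665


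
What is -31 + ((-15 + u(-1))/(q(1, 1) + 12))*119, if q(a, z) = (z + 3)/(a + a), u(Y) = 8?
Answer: -181/2 ≈ -90.500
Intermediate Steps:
q(a, z) = (3 + z)/(2*a) (q(a, z) = (3 + z)/((2*a)) = (3 + z)*(1/(2*a)) = (3 + z)/(2*a))
-31 + ((-15 + u(-1))/(q(1, 1) + 12))*119 = -31 + ((-15 + 8)/((½)*(3 + 1)/1 + 12))*119 = -31 - 7/((½)*1*4 + 12)*119 = -31 - 7/(2 + 12)*119 = -31 - 7/14*119 = -31 - 7*1/14*119 = -31 - ½*119 = -31 - 119/2 = -181/2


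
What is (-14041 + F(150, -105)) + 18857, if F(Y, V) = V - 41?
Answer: 4670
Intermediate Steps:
F(Y, V) = -41 + V
(-14041 + F(150, -105)) + 18857 = (-14041 + (-41 - 105)) + 18857 = (-14041 - 146) + 18857 = -14187 + 18857 = 4670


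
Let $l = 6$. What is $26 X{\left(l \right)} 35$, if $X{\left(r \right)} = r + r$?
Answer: $10920$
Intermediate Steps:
$X{\left(r \right)} = 2 r$
$26 X{\left(l \right)} 35 = 26 \cdot 2 \cdot 6 \cdot 35 = 26 \cdot 12 \cdot 35 = 312 \cdot 35 = 10920$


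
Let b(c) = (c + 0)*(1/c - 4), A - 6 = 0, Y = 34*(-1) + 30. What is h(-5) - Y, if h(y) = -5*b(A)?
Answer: 119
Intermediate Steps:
Y = -4 (Y = -34 + 30 = -4)
A = 6 (A = 6 + 0 = 6)
b(c) = c*(-4 + 1/c)
h(y) = 115 (h(y) = -5*(1 - 4*6) = -5*(1 - 24) = -5*(-23) = 115)
h(-5) - Y = 115 - 1*(-4) = 115 + 4 = 119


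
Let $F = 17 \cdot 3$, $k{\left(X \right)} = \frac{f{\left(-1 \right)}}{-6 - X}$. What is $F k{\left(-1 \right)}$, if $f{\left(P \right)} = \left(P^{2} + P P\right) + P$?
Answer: $- \frac{51}{5} \approx -10.2$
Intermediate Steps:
$f{\left(P \right)} = P + 2 P^{2}$ ($f{\left(P \right)} = \left(P^{2} + P^{2}\right) + P = 2 P^{2} + P = P + 2 P^{2}$)
$k{\left(X \right)} = \frac{1}{-6 - X}$ ($k{\left(X \right)} = \frac{\left(-1\right) \left(1 + 2 \left(-1\right)\right)}{-6 - X} = \frac{\left(-1\right) \left(1 - 2\right)}{-6 - X} = \frac{\left(-1\right) \left(-1\right)}{-6 - X} = 1 \frac{1}{-6 - X} = \frac{1}{-6 - X}$)
$F = 51$
$F k{\left(-1 \right)} = 51 \left(- \frac{1}{6 - 1}\right) = 51 \left(- \frac{1}{5}\right) = - \frac{51}{5}$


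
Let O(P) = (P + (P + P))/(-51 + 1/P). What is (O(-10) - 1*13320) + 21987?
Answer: 4429137/511 ≈ 8667.6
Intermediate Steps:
O(P) = 3*P/(-51 + 1/P) (O(P) = (P + 2*P)/(-51 + 1/P) = (3*P)/(-51 + 1/P) = 3*P/(-51 + 1/P))
(O(-10) - 1*13320) + 21987 = (-3*(-10)²/(-1 + 51*(-10)) - 1*13320) + 21987 = (-3*100/(-1 - 510) - 13320) + 21987 = (-3*100/(-511) - 13320) + 21987 = (-3*100*(-1/511) - 13320) + 21987 = (300/511 - 13320) + 21987 = -6806220/511 + 21987 = 4429137/511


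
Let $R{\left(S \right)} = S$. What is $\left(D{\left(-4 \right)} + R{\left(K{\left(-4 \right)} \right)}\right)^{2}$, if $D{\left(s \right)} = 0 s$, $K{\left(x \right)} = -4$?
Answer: $16$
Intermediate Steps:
$D{\left(s \right)} = 0$
$\left(D{\left(-4 \right)} + R{\left(K{\left(-4 \right)} \right)}\right)^{2} = \left(0 - 4\right)^{2} = \left(-4\right)^{2} = 16$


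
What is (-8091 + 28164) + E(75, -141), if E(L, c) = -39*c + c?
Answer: 25431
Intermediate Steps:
E(L, c) = -38*c
(-8091 + 28164) + E(75, -141) = (-8091 + 28164) - 38*(-141) = 20073 + 5358 = 25431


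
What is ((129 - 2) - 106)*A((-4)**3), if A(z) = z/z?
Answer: 21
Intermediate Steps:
A(z) = 1
((129 - 2) - 106)*A((-4)**3) = ((129 - 2) - 106)*1 = (127 - 106)*1 = 21*1 = 21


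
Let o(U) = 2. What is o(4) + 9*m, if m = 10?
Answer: 92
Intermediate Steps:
o(4) + 9*m = 2 + 9*10 = 2 + 90 = 92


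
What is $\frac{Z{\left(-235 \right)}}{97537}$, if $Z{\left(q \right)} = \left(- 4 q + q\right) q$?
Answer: $- \frac{165675}{97537} \approx -1.6986$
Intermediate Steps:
$Z{\left(q \right)} = - 3 q^{2}$ ($Z{\left(q \right)} = - 3 q q = - 3 q^{2}$)
$\frac{Z{\left(-235 \right)}}{97537} = \frac{\left(-3\right) \left(-235\right)^{2}}{97537} = \left(-3\right) 55225 \cdot \frac{1}{97537} = \left(-165675\right) \frac{1}{97537} = - \frac{165675}{97537}$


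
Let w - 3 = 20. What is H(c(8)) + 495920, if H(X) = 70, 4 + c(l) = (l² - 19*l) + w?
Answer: 495990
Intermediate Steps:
w = 23 (w = 3 + 20 = 23)
c(l) = 19 + l² - 19*l (c(l) = -4 + ((l² - 19*l) + 23) = -4 + (23 + l² - 19*l) = 19 + l² - 19*l)
H(c(8)) + 495920 = 70 + 495920 = 495990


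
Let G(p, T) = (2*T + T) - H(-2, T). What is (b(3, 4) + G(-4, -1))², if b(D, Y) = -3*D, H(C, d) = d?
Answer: 121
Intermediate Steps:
G(p, T) = 2*T (G(p, T) = (2*T + T) - T = 3*T - T = 2*T)
(b(3, 4) + G(-4, -1))² = (-3*3 + 2*(-1))² = (-9 - 2)² = (-11)² = 121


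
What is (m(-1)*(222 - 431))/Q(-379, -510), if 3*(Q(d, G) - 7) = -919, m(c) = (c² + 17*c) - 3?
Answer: -11913/898 ≈ -13.266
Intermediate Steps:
m(c) = -3 + c² + 17*c
Q(d, G) = -898/3 (Q(d, G) = 7 + (⅓)*(-919) = 7 - 919/3 = -898/3)
(m(-1)*(222 - 431))/Q(-379, -510) = ((-3 + (-1)² + 17*(-1))*(222 - 431))/(-898/3) = ((-3 + 1 - 17)*(-209))*(-3/898) = -19*(-209)*(-3/898) = 3971*(-3/898) = -11913/898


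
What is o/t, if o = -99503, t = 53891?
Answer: -99503/53891 ≈ -1.8464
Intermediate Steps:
o/t = -99503/53891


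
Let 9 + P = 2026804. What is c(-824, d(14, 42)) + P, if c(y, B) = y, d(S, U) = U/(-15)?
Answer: 2025971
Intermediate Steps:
d(S, U) = -U/15 (d(S, U) = U*(-1/15) = -U/15)
P = 2026795 (P = -9 + 2026804 = 2026795)
c(-824, d(14, 42)) + P = -824 + 2026795 = 2025971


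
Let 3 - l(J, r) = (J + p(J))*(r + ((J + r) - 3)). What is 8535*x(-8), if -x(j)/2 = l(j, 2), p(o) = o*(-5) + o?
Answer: -2918970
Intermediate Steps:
p(o) = -4*o (p(o) = -5*o + o = -4*o)
l(J, r) = 3 + 3*J*(-3 + J + 2*r) (l(J, r) = 3 - (J - 4*J)*(r + ((J + r) - 3)) = 3 - (-3*J)*(r + (-3 + J + r)) = 3 - (-3*J)*(-3 + J + 2*r) = 3 - (-3)*J*(-3 + J + 2*r) = 3 + 3*J*(-3 + J + 2*r))
x(j) = -6 - 6*j - 6*j**2 (x(j) = -2*(3 - 9*j + 3*j**2 + 6*j*2) = -2*(3 - 9*j + 3*j**2 + 12*j) = -2*(3 + 3*j + 3*j**2) = -6 - 6*j - 6*j**2)
8535*x(-8) = 8535*(-6 - 6*(-8) - 6*(-8)**2) = 8535*(-6 + 48 - 6*64) = 8535*(-6 + 48 - 384) = 8535*(-342) = -2918970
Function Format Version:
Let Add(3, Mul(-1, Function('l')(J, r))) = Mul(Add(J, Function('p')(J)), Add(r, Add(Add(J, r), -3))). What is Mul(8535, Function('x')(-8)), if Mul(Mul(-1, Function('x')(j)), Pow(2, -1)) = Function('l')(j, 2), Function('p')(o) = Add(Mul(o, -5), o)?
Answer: -2918970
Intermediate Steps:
Function('p')(o) = Mul(-4, o) (Function('p')(o) = Add(Mul(-5, o), o) = Mul(-4, o))
Function('l')(J, r) = Add(3, Mul(3, J, Add(-3, J, Mul(2, r)))) (Function('l')(J, r) = Add(3, Mul(-1, Mul(Add(J, Mul(-4, J)), Add(r, Add(Add(J, r), -3))))) = Add(3, Mul(-1, Mul(Mul(-3, J), Add(r, Add(-3, J, r))))) = Add(3, Mul(-1, Mul(Mul(-3, J), Add(-3, J, Mul(2, r))))) = Add(3, Mul(-1, Mul(-3, J, Add(-3, J, Mul(2, r))))) = Add(3, Mul(3, J, Add(-3, J, Mul(2, r)))))
Function('x')(j) = Add(-6, Mul(-6, j), Mul(-6, Pow(j, 2))) (Function('x')(j) = Mul(-2, Add(3, Mul(-9, j), Mul(3, Pow(j, 2)), Mul(6, j, 2))) = Mul(-2, Add(3, Mul(-9, j), Mul(3, Pow(j, 2)), Mul(12, j))) = Mul(-2, Add(3, Mul(3, j), Mul(3, Pow(j, 2)))) = Add(-6, Mul(-6, j), Mul(-6, Pow(j, 2))))
Mul(8535, Function('x')(-8)) = Mul(8535, Add(-6, Mul(-6, -8), Mul(-6, Pow(-8, 2)))) = Mul(8535, Add(-6, 48, Mul(-6, 64))) = Mul(8535, Add(-6, 48, -384)) = Mul(8535, -342) = -2918970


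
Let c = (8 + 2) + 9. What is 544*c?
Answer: 10336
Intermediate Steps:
c = 19 (c = 10 + 9 = 19)
544*c = 544*19 = 10336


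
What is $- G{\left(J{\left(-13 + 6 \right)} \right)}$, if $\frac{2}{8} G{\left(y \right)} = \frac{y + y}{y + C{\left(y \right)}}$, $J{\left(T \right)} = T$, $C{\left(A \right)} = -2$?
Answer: $- \frac{56}{9} \approx -6.2222$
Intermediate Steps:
$G{\left(y \right)} = \frac{8 y}{-2 + y}$ ($G{\left(y \right)} = 4 \frac{y + y}{y - 2} = 4 \frac{2 y}{-2 + y} = \frac{8 y}{-2 + y}$)
$- G{\left(J{\left(-13 + 6 \right)} \right)} = - \frac{8 \left(-13 + 6\right)}{-2 + \left(-13 + 6\right)} = - \frac{8 \left(-7\right)}{-2 - 7} = - \frac{8 \left(-7\right)}{-9} = - \frac{8 \left(-7\right) \left(-1\right)}{9} = \left(-1\right) \frac{56}{9} = - \frac{56}{9}$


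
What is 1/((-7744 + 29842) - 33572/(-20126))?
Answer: 10063/222388960 ≈ 4.5250e-5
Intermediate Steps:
1/((-7744 + 29842) - 33572/(-20126)) = 1/(22098 - 33572*(-1/20126)) = 1/(22098 + 16786/10063) = 1/(222388960/10063) = 10063/222388960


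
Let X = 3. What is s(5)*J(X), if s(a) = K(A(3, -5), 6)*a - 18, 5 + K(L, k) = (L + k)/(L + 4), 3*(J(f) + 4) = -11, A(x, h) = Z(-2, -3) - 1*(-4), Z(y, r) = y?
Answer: 2507/9 ≈ 278.56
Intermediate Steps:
A(x, h) = 2 (A(x, h) = -2 - 1*(-4) = -2 + 4 = 2)
J(f) = -23/3 (J(f) = -4 + (⅓)*(-11) = -4 - 11/3 = -23/3)
K(L, k) = -5 + (L + k)/(4 + L) (K(L, k) = -5 + (L + k)/(L + 4) = -5 + (L + k)/(4 + L))
s(a) = -18 - 11*a/3 (s(a) = ((-20 + 6 - 4*2)/(4 + 2))*a - 18 = ((-20 + 6 - 8)/6)*a - 18 = ((⅙)*(-22))*a - 18 = -11*a/3 - 18 = -18 - 11*a/3)
s(5)*J(X) = (-18 - 11/3*5)*(-23/3) = (-18 - 55/3)*(-23/3) = -109/3*(-23/3) = 2507/9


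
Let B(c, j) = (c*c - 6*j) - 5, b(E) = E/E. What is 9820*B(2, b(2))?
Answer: -68740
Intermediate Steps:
b(E) = 1
B(c, j) = -5 + c² - 6*j (B(c, j) = (c² - 6*j) - 5 = -5 + c² - 6*j)
9820*B(2, b(2)) = 9820*(-5 + 2² - 6*1) = 9820*(-5 + 4 - 6) = 9820*(-7) = -68740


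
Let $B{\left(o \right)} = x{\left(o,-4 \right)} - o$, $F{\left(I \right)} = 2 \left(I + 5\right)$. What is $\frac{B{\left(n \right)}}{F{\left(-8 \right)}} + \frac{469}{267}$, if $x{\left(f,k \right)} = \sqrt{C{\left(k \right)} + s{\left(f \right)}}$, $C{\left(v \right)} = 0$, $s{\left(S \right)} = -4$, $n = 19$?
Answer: $\frac{2629}{534} - \frac{i}{3} \approx 4.9232 - 0.33333 i$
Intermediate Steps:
$F{\left(I \right)} = 10 + 2 I$ ($F{\left(I \right)} = 2 \left(5 + I\right) = 10 + 2 I$)
$x{\left(f,k \right)} = 2 i$ ($x{\left(f,k \right)} = \sqrt{0 - 4} = \sqrt{-4} = 2 i$)
$B{\left(o \right)} = - o + 2 i$ ($B{\left(o \right)} = 2 i - o = - o + 2 i$)
$\frac{B{\left(n \right)}}{F{\left(-8 \right)}} + \frac{469}{267} = \frac{\left(-1\right) 19 + 2 i}{10 + 2 \left(-8\right)} + \frac{469}{267} = \frac{-19 + 2 i}{10 - 16} + 469 \cdot \frac{1}{267} = \frac{-19 + 2 i}{-6} + \frac{469}{267} = \left(-19 + 2 i\right) \left(- \frac{1}{6}\right) + \frac{469}{267} = \left(\frac{19}{6} - \frac{i}{3}\right) + \frac{469}{267} = \frac{2629}{534} - \frac{i}{3}$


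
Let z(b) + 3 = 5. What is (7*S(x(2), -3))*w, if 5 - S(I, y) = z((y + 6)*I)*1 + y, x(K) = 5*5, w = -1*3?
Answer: -126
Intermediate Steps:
z(b) = 2 (z(b) = -3 + 5 = 2)
w = -3
x(K) = 25
S(I, y) = 3 - y (S(I, y) = 5 - (2*1 + y) = 5 - (2 + y) = 5 + (-2 - y) = 3 - y)
(7*S(x(2), -3))*w = (7*(3 - 1*(-3)))*(-3) = (7*(3 + 3))*(-3) = (7*6)*(-3) = 42*(-3) = -126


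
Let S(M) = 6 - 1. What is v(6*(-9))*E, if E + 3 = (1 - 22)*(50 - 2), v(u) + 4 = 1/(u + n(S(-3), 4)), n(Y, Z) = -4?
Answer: 235563/58 ≈ 4061.4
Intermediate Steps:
S(M) = 5
v(u) = -4 + 1/(-4 + u) (v(u) = -4 + 1/(u - 4) = -4 + 1/(-4 + u))
E = -1011 (E = -3 + (1 - 22)*(50 - 2) = -3 - 21*48 = -3 - 1008 = -1011)
v(6*(-9))*E = ((17 - 24*(-9))/(-4 + 6*(-9)))*(-1011) = ((17 - 4*(-54))/(-4 - 54))*(-1011) = ((17 + 216)/(-58))*(-1011) = -1/58*233*(-1011) = -233/58*(-1011) = 235563/58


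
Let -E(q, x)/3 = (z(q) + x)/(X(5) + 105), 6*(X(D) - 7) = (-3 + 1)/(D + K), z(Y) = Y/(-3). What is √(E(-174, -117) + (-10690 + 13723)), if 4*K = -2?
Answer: 3*√3079251790/3022 ≈ 55.087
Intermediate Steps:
K = -½ (K = (¼)*(-2) = -½ ≈ -0.50000)
z(Y) = -Y/3 (z(Y) = Y*(-⅓) = -Y/3)
X(D) = 7 - 1/(3*(-½ + D)) (X(D) = 7 + ((-3 + 1)/(D - ½))/6 = 7 + (-2/(-½ + D))/6 = 7 - 1/(3*(-½ + D)))
E(q, x) = -81*x/3022 + 27*q/3022 (E(q, x) = -3*(-q/3 + x)/((-23 + 42*5)/(3*(-1 + 2*5)) + 105) = -3*(x - q/3)/((-23 + 210)/(3*(-1 + 10)) + 105) = -3*(x - q/3)/((⅓)*187/9 + 105) = -3*(x - q/3)/((⅓)*(⅑)*187 + 105) = -3*(x - q/3)/(187/27 + 105) = -3*(x - q/3)/3022/27 = -3*(x - q/3)*27/3022 = -3*(-9*q/3022 + 27*x/3022) = -81*x/3022 + 27*q/3022)
√(E(-174, -117) + (-10690 + 13723)) = √((-81/3022*(-117) + (27/3022)*(-174)) + (-10690 + 13723)) = √((9477/3022 - 2349/1511) + 3033) = √(4779/3022 + 3033) = √(9170505/3022) = 3*√3079251790/3022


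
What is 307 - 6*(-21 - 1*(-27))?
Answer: 271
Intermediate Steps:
307 - 6*(-21 - 1*(-27)) = 307 - 6*(-21 + 27) = 307 - 6*6 = 307 - 1*36 = 307 - 36 = 271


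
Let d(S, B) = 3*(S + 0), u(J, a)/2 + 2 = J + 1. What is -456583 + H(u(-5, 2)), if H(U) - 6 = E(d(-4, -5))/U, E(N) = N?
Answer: -456576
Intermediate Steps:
u(J, a) = -2 + 2*J (u(J, a) = -4 + 2*(J + 1) = -4 + 2*(1 + J) = -4 + (2 + 2*J) = -2 + 2*J)
d(S, B) = 3*S
H(U) = 6 - 12/U (H(U) = 6 + (3*(-4))/U = 6 - 12/U)
-456583 + H(u(-5, 2)) = -456583 + (6 - 12/(-2 + 2*(-5))) = -456583 + (6 - 12/(-2 - 10)) = -456583 + (6 - 12/(-12)) = -456583 + (6 - 12*(-1/12)) = -456583 + (6 + 1) = -456583 + 7 = -456576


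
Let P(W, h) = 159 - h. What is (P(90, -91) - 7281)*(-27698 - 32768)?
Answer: 425136446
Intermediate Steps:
(P(90, -91) - 7281)*(-27698 - 32768) = ((159 - 1*(-91)) - 7281)*(-27698 - 32768) = ((159 + 91) - 7281)*(-60466) = (250 - 7281)*(-60466) = -7031*(-60466) = 425136446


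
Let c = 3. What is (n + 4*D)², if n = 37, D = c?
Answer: 2401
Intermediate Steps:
D = 3
(n + 4*D)² = (37 + 4*3)² = (37 + 12)² = 49² = 2401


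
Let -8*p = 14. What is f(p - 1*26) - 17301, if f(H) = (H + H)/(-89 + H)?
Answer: -8079345/467 ≈ -17301.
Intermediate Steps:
p = -7/4 (p = -⅛*14 = -7/4 ≈ -1.7500)
f(H) = 2*H/(-89 + H) (f(H) = (2*H)/(-89 + H) = 2*H/(-89 + H))
f(p - 1*26) - 17301 = 2*(-7/4 - 1*26)/(-89 + (-7/4 - 1*26)) - 17301 = 2*(-7/4 - 26)/(-89 + (-7/4 - 26)) - 17301 = 2*(-111/4)/(-89 - 111/4) - 17301 = 2*(-111/4)/(-467/4) - 17301 = 2*(-111/4)*(-4/467) - 17301 = 222/467 - 17301 = -8079345/467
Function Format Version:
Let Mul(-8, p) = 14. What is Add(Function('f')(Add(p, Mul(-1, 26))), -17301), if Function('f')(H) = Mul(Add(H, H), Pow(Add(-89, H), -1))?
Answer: Rational(-8079345, 467) ≈ -17301.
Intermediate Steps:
p = Rational(-7, 4) (p = Mul(Rational(-1, 8), 14) = Rational(-7, 4) ≈ -1.7500)
Function('f')(H) = Mul(2, H, Pow(Add(-89, H), -1)) (Function('f')(H) = Mul(Mul(2, H), Pow(Add(-89, H), -1)) = Mul(2, H, Pow(Add(-89, H), -1)))
Add(Function('f')(Add(p, Mul(-1, 26))), -17301) = Add(Mul(2, Add(Rational(-7, 4), Mul(-1, 26)), Pow(Add(-89, Add(Rational(-7, 4), Mul(-1, 26))), -1)), -17301) = Add(Mul(2, Add(Rational(-7, 4), -26), Pow(Add(-89, Add(Rational(-7, 4), -26)), -1)), -17301) = Add(Mul(2, Rational(-111, 4), Pow(Add(-89, Rational(-111, 4)), -1)), -17301) = Add(Mul(2, Rational(-111, 4), Pow(Rational(-467, 4), -1)), -17301) = Add(Mul(2, Rational(-111, 4), Rational(-4, 467)), -17301) = Add(Rational(222, 467), -17301) = Rational(-8079345, 467)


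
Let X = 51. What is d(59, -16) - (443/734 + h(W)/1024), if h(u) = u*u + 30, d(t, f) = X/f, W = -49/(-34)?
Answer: -1660566551/434434048 ≈ -3.8224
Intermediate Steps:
W = 49/34 (W = -49*(-1/34) = 49/34 ≈ 1.4412)
d(t, f) = 51/f
h(u) = 30 + u² (h(u) = u² + 30 = 30 + u²)
d(59, -16) - (443/734 + h(W)/1024) = 51/(-16) - (443/734 + (30 + (49/34)²)/1024) = 51*(-1/16) - (443*(1/734) + (30 + 2401/1156)*(1/1024)) = -51/16 - (443/734 + (37081/1156)*(1/1024)) = -51/16 - (443/734 + 37081/1183744) = -51/16 - 1*275808023/434434048 = -51/16 - 275808023/434434048 = -1660566551/434434048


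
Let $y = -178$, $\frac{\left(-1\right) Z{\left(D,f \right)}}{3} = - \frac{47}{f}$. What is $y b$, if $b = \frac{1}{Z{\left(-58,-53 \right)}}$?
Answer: $\frac{9434}{141} \approx 66.908$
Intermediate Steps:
$Z{\left(D,f \right)} = \frac{141}{f}$ ($Z{\left(D,f \right)} = - 3 \left(- \frac{47}{f}\right) = \frac{141}{f}$)
$b = - \frac{53}{141}$ ($b = \frac{1}{141 \frac{1}{-53}} = \frac{1}{141 \left(- \frac{1}{53}\right)} = \frac{1}{- \frac{141}{53}} = - \frac{53}{141} \approx -0.37589$)
$y b = \left(-178\right) \left(- \frac{53}{141}\right) = \frac{9434}{141}$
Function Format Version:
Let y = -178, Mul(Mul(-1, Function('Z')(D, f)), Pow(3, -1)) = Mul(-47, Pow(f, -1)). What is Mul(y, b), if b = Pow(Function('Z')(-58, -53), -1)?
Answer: Rational(9434, 141) ≈ 66.908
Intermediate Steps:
Function('Z')(D, f) = Mul(141, Pow(f, -1)) (Function('Z')(D, f) = Mul(-3, Mul(-47, Pow(f, -1))) = Mul(141, Pow(f, -1)))
b = Rational(-53, 141) (b = Pow(Mul(141, Pow(-53, -1)), -1) = Pow(Mul(141, Rational(-1, 53)), -1) = Pow(Rational(-141, 53), -1) = Rational(-53, 141) ≈ -0.37589)
Mul(y, b) = Mul(-178, Rational(-53, 141)) = Rational(9434, 141)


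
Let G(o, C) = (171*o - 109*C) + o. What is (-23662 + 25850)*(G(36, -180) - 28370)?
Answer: -5596904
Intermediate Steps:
G(o, C) = -109*C + 172*o (G(o, C) = (-109*C + 171*o) + o = -109*C + 172*o)
(-23662 + 25850)*(G(36, -180) - 28370) = (-23662 + 25850)*((-109*(-180) + 172*36) - 28370) = 2188*((19620 + 6192) - 28370) = 2188*(25812 - 28370) = 2188*(-2558) = -5596904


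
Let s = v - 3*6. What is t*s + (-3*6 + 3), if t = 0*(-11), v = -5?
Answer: -15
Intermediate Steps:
t = 0
s = -23 (s = -5 - 3*6 = -5 - 18 = -23)
t*s + (-3*6 + 3) = 0*(-23) + (-3*6 + 3) = 0 + (-18 + 3) = 0 - 15 = -15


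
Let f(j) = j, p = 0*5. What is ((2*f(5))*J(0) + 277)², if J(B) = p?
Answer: 76729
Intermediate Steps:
p = 0
J(B) = 0
((2*f(5))*J(0) + 277)² = ((2*5)*0 + 277)² = (10*0 + 277)² = (0 + 277)² = 277² = 76729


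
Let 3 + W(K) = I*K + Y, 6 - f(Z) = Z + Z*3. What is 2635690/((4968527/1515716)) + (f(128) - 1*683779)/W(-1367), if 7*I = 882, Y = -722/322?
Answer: 110787933862329705635/137786226869762 ≈ 8.0406e+5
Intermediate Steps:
Y = -361/161 (Y = -722*1/322 = -361/161 ≈ -2.2422)
I = 126 (I = (1/7)*882 = 126)
f(Z) = 6 - 4*Z (f(Z) = 6 - (Z + Z*3) = 6 - (Z + 3*Z) = 6 - 4*Z)
W(K) = -844/161 + 126*K (W(K) = -3 + (126*K - 361/161) = -3 + (-361/161 + 126*K) = -844/161 + 126*K)
2635690/((4968527/1515716)) + (f(128) - 1*683779)/W(-1367) = 2635690/((4968527/1515716)) + ((6 - 4*128) - 1*683779)/(-844/161 + 126*(-1367)) = 2635690/((4968527*(1/1515716))) + ((6 - 512) - 683779)/(-844/161 - 172242) = 2635690/(4968527/1515716) + (-506 - 683779)/(-27731806/161) = 2635690*(1515716/4968527) - 684285*(-161/27731806) = 3994957504040/4968527 + 110169885/27731806 = 110787933862329705635/137786226869762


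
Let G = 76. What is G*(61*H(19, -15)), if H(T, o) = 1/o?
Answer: -4636/15 ≈ -309.07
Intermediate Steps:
G*(61*H(19, -15)) = 76*(61/(-15)) = 76*(61*(-1/15)) = 76*(-61/15) = -4636/15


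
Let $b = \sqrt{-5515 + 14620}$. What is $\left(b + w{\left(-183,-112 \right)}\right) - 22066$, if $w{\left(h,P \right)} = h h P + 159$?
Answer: $-3772675 + \sqrt{9105} \approx -3.7726 \cdot 10^{6}$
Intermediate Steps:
$w{\left(h,P \right)} = 159 + P h^{2}$ ($w{\left(h,P \right)} = h^{2} P + 159 = P h^{2} + 159 = 159 + P h^{2}$)
$b = \sqrt{9105} \approx 95.42$
$\left(b + w{\left(-183,-112 \right)}\right) - 22066 = \left(\sqrt{9105} + \left(159 - 112 \left(-183\right)^{2}\right)\right) - 22066 = \left(\sqrt{9105} + \left(159 - 3750768\right)\right) - 22066 = \left(\sqrt{9105} - 3750609\right) - 22066 = \left(-3750609 + \sqrt{9105}\right) - 22066 = -3772675 + \sqrt{9105}$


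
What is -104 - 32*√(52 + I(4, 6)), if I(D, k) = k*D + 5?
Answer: -392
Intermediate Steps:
I(D, k) = 5 + D*k (I(D, k) = D*k + 5 = 5 + D*k)
-104 - 32*√(52 + I(4, 6)) = -104 - 32*√(52 + (5 + 4*6)) = -104 - 32*√(52 + (5 + 24)) = -104 - 32*√(52 + 29) = -104 - 32*√81 = -104 - 32*9 = -104 - 288 = -392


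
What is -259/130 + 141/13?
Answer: 1151/130 ≈ 8.8539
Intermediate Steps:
-259/130 + 141/13 = 1151/130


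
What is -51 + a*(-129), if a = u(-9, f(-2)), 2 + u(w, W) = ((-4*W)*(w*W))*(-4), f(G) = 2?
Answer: 74511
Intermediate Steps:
u(w, W) = -2 + 16*w*W² (u(w, W) = -2 + ((-4*W)*(w*W))*(-4) = -2 + ((-4*W)*(W*w))*(-4) = -2 - 4*w*W²*(-4) = -2 + 16*w*W²)
a = -578 (a = -2 + 16*(-9)*2² = -2 + 16*(-9)*4 = -2 - 576 = -578)
-51 + a*(-129) = -51 - 578*(-129) = -51 + 74562 = 74511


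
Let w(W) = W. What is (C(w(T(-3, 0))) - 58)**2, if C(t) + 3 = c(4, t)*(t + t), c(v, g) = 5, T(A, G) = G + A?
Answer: 8281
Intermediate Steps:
T(A, G) = A + G
C(t) = -3 + 10*t (C(t) = -3 + 5*(t + t) = -3 + 5*(2*t) = -3 + 10*t)
(C(w(T(-3, 0))) - 58)**2 = ((-3 + 10*(-3 + 0)) - 58)**2 = ((-3 + 10*(-3)) - 58)**2 = ((-3 - 30) - 58)**2 = (-33 - 58)**2 = (-91)**2 = 8281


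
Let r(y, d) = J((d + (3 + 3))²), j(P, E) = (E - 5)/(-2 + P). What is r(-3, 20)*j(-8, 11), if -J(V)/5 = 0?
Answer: 0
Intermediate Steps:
J(V) = 0 (J(V) = -5*0 = 0)
j(P, E) = (-5 + E)/(-2 + P)
r(y, d) = 0
r(-3, 20)*j(-8, 11) = 0*((-5 + 11)/(-2 - 8)) = 0*(6/(-10)) = 0*(-⅒*6) = 0*(-⅗) = 0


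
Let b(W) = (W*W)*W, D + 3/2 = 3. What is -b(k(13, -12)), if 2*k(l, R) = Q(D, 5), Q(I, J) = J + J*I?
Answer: -15625/64 ≈ -244.14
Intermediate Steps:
D = 3/2 (D = -3/2 + 3 = 3/2 ≈ 1.5000)
Q(I, J) = J + I*J
k(l, R) = 25/4 (k(l, R) = (5*(1 + 3/2))/2 = (5*(5/2))/2 = (1/2)*(25/2) = 25/4)
b(W) = W**3 (b(W) = W**2*W = W**3)
-b(k(13, -12)) = -(25/4)**3 = -1*15625/64 = -15625/64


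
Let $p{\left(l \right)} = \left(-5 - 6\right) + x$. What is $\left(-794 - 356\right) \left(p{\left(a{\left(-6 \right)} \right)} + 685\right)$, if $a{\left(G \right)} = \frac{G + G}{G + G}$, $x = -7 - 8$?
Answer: $-757850$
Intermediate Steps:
$x = -15$
$a{\left(G \right)} = 1$ ($a{\left(G \right)} = \frac{2 G}{2 G} = 2 G \frac{1}{2 G} = 1$)
$p{\left(l \right)} = -26$ ($p{\left(l \right)} = \left(-5 - 6\right) - 15 = -11 - 15 = -26$)
$\left(-794 - 356\right) \left(p{\left(a{\left(-6 \right)} \right)} + 685\right) = \left(-794 - 356\right) \left(-26 + 685\right) = \left(-794 - 356\right) 659 = \left(-1150\right) 659 = -757850$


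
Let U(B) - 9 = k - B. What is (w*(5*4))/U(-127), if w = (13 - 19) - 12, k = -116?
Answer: -18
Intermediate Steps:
U(B) = -107 - B (U(B) = 9 + (-116 - B) = -107 - B)
w = -18 (w = -6 - 12 = -18)
(w*(5*4))/U(-127) = (-90*4)/(-107 - 1*(-127)) = (-18*20)/(-107 + 127) = -360/20 = -360*1/20 = -18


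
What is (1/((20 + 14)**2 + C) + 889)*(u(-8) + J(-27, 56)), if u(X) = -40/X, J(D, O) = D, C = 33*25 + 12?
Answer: -38979116/1993 ≈ -19558.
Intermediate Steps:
C = 837 (C = 825 + 12 = 837)
(1/((20 + 14)**2 + C) + 889)*(u(-8) + J(-27, 56)) = (1/((20 + 14)**2 + 837) + 889)*(-40/(-8) - 27) = (1/(34**2 + 837) + 889)*(-40*(-1/8) - 27) = (1/(1156 + 837) + 889)*(5 - 27) = (1/1993 + 889)*(-22) = (1771778/1993)*(-22) = -38979116/1993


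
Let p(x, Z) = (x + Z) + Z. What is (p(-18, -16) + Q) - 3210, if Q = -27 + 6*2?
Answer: -3275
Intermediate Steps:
p(x, Z) = x + 2*Z (p(x, Z) = (Z + x) + Z = x + 2*Z)
Q = -15 (Q = -27 + 12 = -15)
(p(-18, -16) + Q) - 3210 = ((-18 + 2*(-16)) - 15) - 3210 = ((-18 - 32) - 15) - 3210 = (-50 - 15) - 3210 = -65 - 3210 = -3275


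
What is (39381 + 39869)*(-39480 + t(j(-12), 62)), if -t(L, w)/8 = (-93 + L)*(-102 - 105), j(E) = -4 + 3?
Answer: -15465162000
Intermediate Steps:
j(E) = -1
t(L, w) = -154008 + 1656*L (t(L, w) = -8*(-93 + L)*(-102 - 105) = -8*(-93 + L)*(-207) = -8*(19251 - 207*L) = -154008 + 1656*L)
(39381 + 39869)*(-39480 + t(j(-12), 62)) = (39381 + 39869)*(-39480 + (-154008 + 1656*(-1))) = 79250*(-39480 + (-154008 - 1656)) = 79250*(-39480 - 155664) = 79250*(-195144) = -15465162000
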